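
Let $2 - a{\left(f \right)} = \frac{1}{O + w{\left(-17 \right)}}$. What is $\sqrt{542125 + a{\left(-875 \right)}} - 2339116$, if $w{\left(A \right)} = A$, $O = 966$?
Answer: $-2339116 + \frac{\sqrt{488240117378}}{949} \approx -2.3384 \cdot 10^{6}$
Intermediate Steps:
$a{\left(f \right)} = \frac{1897}{949}$ ($a{\left(f \right)} = 2 - \frac{1}{966 - 17} = 2 - \frac{1}{949} = \frac{1897}{949}$)
$\sqrt{542125 + a{\left(-875 \right)}} - 2339116 = \sqrt{542125 + \frac{1897}{949}} - 2339116 = \sqrt{\frac{514478522}{949}} - 2339116 = \frac{\sqrt{488240117378}}{949} - 2339116 = -2339116 + \frac{\sqrt{488240117378}}{949}$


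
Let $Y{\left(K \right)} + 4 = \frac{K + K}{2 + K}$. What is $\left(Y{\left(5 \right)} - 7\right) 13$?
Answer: $- \frac{871}{7} \approx -124.43$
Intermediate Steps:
$Y{\left(K \right)} = -4 + \frac{2 K}{2 + K}$ ($Y{\left(K \right)} = -4 + \frac{K + K}{2 + K} = -4 + \frac{2 K}{2 + K}$)
$\left(Y{\left(5 \right)} - 7\right) 13 = \left(\frac{2 \left(-4 - 5\right)}{2 + 5} - 7\right) 13 = \left(\frac{2 \left(-4 - 5\right)}{7} - 7\right) 13 = \left(2 \cdot \frac{1}{7} \left(-9\right) - 7\right) 13 = \left(- \frac{18}{7} - 7\right) 13 = \left(- \frac{67}{7}\right) 13 = - \frac{871}{7}$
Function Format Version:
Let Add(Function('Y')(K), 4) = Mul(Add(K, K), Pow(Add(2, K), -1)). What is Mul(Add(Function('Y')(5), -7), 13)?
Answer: Rational(-871, 7) ≈ -124.43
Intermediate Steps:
Function('Y')(K) = Add(-4, Mul(2, K, Pow(Add(2, K), -1))) (Function('Y')(K) = Add(-4, Mul(Add(K, K), Pow(Add(2, K), -1))) = Add(-4, Mul(Mul(2, K), Pow(Add(2, K), -1))) = Add(-4, Mul(2, K, Pow(Add(2, K), -1))))
Mul(Add(Function('Y')(5), -7), 13) = Mul(Add(Mul(2, Pow(Add(2, 5), -1), Add(-4, Mul(-1, 5))), -7), 13) = Mul(Add(Mul(2, Pow(7, -1), Add(-4, -5)), -7), 13) = Mul(Add(Mul(2, Rational(1, 7), -9), -7), 13) = Mul(Add(Rational(-18, 7), -7), 13) = Mul(Rational(-67, 7), 13) = Rational(-871, 7)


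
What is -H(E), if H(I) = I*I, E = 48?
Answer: -2304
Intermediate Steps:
H(I) = I**2
-H(E) = -1*48**2 = -1*2304 = -2304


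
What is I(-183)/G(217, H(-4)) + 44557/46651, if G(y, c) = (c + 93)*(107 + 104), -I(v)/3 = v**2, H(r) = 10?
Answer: -3718528736/1013866183 ≈ -3.6677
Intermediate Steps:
I(v) = -3*v**2
G(y, c) = 19623 + 211*c (G(y, c) = (93 + c)*211 = 19623 + 211*c)
I(-183)/G(217, H(-4)) + 44557/46651 = (-3*(-183)**2)/(19623 + 211*10) + 44557/46651 = (-3*33489)/(19623 + 2110) + 44557*(1/46651) = -100467/21733 + 44557/46651 = -3718528736/1013866183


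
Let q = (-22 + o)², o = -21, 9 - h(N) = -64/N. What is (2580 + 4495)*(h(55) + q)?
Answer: 144689410/11 ≈ 1.3154e+7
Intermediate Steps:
h(N) = 9 + 64/N (h(N) = 9 - (-64)/N = 9 + 64/N)
q = 1849 (q = (-22 - 21)² = (-43)² = 1849)
(2580 + 4495)*(h(55) + q) = (2580 + 4495)*((9 + 64/55) + 1849) = 7075*((9 + 64*(1/55)) + 1849) = 7075*((9 + 64/55) + 1849) = 7075*(559/55 + 1849) = 7075*(102254/55) = 144689410/11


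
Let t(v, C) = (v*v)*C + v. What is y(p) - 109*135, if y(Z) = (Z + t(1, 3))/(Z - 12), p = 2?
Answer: -73578/5 ≈ -14716.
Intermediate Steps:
t(v, C) = v + C*v² (t(v, C) = v²*C + v = C*v² + v = v + C*v²)
y(Z) = (4 + Z)/(-12 + Z) (y(Z) = (Z + 1*(1 + 3*1))/(Z - 12) = (Z + 1*(1 + 3))/(-12 + Z) = (Z + 1*4)/(-12 + Z) = (Z + 4)/(-12 + Z) = (4 + Z)/(-12 + Z))
y(p) - 109*135 = (4 + 2)/(-12 + 2) - 109*135 = 6/(-10) - 14715 = -⅒*6 - 14715 = -⅗ - 14715 = -73578/5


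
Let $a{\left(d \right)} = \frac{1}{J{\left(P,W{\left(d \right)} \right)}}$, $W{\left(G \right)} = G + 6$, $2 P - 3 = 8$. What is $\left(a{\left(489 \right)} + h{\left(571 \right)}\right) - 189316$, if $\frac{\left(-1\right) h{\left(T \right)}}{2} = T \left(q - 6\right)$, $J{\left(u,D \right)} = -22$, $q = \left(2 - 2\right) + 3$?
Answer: $- \frac{4089581}{22} \approx -1.8589 \cdot 10^{5}$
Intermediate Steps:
$q = 3$ ($q = 0 + 3 = 3$)
$P = \frac{11}{2}$ ($P = \frac{3}{2} + \frac{1}{2} \cdot 8 = \frac{3}{2} + 4 = \frac{11}{2} \approx 5.5$)
$W{\left(G \right)} = 6 + G$
$h{\left(T \right)} = 6 T$ ($h{\left(T \right)} = - 2 T \left(3 - 6\right) = - 2 T \left(-3\right) = - 2 \left(- 3 T\right) = 6 T$)
$a{\left(d \right)} = - \frac{1}{22}$ ($a{\left(d \right)} = \frac{1}{-22} = - \frac{1}{22}$)
$\left(a{\left(489 \right)} + h{\left(571 \right)}\right) - 189316 = \left(- \frac{1}{22} + 6 \cdot 571\right) - 189316 = \left(- \frac{1}{22} + 3426\right) - 189316 = \frac{75371}{22} - 189316 = - \frac{4089581}{22}$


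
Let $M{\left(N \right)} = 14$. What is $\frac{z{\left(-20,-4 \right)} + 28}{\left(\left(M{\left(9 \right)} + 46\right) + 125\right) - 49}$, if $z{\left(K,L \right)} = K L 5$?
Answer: $\frac{107}{34} \approx 3.1471$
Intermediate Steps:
$z{\left(K,L \right)} = 5 K L$
$\frac{z{\left(-20,-4 \right)} + 28}{\left(\left(M{\left(9 \right)} + 46\right) + 125\right) - 49} = \frac{5 \left(-20\right) \left(-4\right) + 28}{\left(\left(14 + 46\right) + 125\right) - 49} = \frac{400 + 28}{\left(60 + 125\right) - 49} = \frac{428}{185 - 49} = \frac{428}{136} = 428 \cdot \frac{1}{136} = \frac{107}{34}$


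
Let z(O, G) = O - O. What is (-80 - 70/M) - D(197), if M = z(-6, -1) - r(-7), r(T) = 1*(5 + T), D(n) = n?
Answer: -312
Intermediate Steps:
z(O, G) = 0
r(T) = 5 + T
M = 2 (M = 0 - (5 - 7) = 0 - 1*(-2) = 0 + 2 = 2)
(-80 - 70/M) - D(197) = (-80 - 70/2) - 1*197 = (-80 - 70*1/2) - 197 = (-80 - 35) - 197 = -115 - 197 = -312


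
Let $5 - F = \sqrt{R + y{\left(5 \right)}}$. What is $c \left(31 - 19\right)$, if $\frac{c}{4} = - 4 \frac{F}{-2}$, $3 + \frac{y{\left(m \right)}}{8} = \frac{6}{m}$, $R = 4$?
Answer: $480 - \frac{192 i \sqrt{65}}{5} \approx 480.0 - 309.59 i$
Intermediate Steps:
$y{\left(m \right)} = -24 + \frac{48}{m}$ ($y{\left(m \right)} = -24 + 8 \frac{6}{m} = -24 + \frac{48}{m}$)
$F = 5 - \frac{2 i \sqrt{65}}{5}$ ($F = 5 - \sqrt{4 - \left(24 - \frac{48}{5}\right)} = 5 - \sqrt{4 + \left(-24 + 48 \cdot \frac{1}{5}\right)} = 5 - \sqrt{4 + \left(-24 + \frac{48}{5}\right)} = 5 - \sqrt{4 - \frac{72}{5}} = 5 - \sqrt{- \frac{52}{5}} = 5 - \frac{2 i \sqrt{65}}{5} \approx 5.0 - 3.2249 i$)
$c = 40 - \frac{16 i \sqrt{65}}{5}$ ($c = 4 \left(- 4 \frac{5 - \frac{2 i \sqrt{65}}{5}}{-2}\right) = 4 \left(- 4 \left(5 - \frac{2 i \sqrt{65}}{5}\right) \left(- \frac{1}{2}\right)\right) = 4 \left(- 4 \left(- \frac{5}{2} + \frac{i \sqrt{65}}{5}\right)\right) = 4 \left(10 - \frac{4 i \sqrt{65}}{5}\right) = 40 - \frac{16 i \sqrt{65}}{5} \approx 40.0 - 25.799 i$)
$c \left(31 - 19\right) = \left(40 - \frac{16 i \sqrt{65}}{5}\right) \left(31 - 19\right) = \left(40 - \frac{16 i \sqrt{65}}{5}\right) 12 = 480 - \frac{192 i \sqrt{65}}{5}$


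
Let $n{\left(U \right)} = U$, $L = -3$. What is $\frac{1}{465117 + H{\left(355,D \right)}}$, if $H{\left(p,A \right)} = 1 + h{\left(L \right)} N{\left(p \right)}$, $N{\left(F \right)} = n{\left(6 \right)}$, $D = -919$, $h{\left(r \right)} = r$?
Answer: $\frac{1}{465100} \approx 2.1501 \cdot 10^{-6}$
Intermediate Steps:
$N{\left(F \right)} = 6$
$H{\left(p,A \right)} = -17$ ($H{\left(p,A \right)} = 1 - 18 = -17$)
$\frac{1}{465117 + H{\left(355,D \right)}} = \frac{1}{465117 - 17} = \frac{1}{465100}$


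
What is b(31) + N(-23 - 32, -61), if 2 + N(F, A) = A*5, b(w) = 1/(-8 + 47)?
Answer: -11972/39 ≈ -306.97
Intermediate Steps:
b(w) = 1/39
N(F, A) = -2 + 5*A (N(F, A) = -2 + A*5 = -2 + 5*A)
b(31) + N(-23 - 32, -61) = 1/39 + (-2 + 5*(-61)) = 1/39 + (-2 - 305) = 1/39 - 307 = -11972/39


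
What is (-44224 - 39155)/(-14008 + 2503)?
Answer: 27793/3835 ≈ 7.2472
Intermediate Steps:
(-44224 - 39155)/(-14008 + 2503) = -83379/(-11505) = -83379*(-1/11505) = 27793/3835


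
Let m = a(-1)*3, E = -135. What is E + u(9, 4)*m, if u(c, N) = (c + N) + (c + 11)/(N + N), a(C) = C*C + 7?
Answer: 237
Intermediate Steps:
a(C) = 7 + C**2 (a(C) = C**2 + 7 = 7 + C**2)
m = 24 (m = (7 + (-1)**2)*3 = (7 + 1)*3 = 8*3 = 24)
u(c, N) = N + c + (11 + c)/(2*N) (u(c, N) = (N + c) + (11 + c)/((2*N)) = (N + c) + (11 + c)*(1/(2*N)) = (N + c) + (11 + c)/(2*N) = N + c + (11 + c)/(2*N))
E + u(9, 4)*m = -135 + ((1/2)*(11 + 9 + 2*4*(4 + 9))/4)*24 = -135 + ((1/2)*(1/4)*(11 + 9 + 2*4*13))*24 = -135 + ((1/2)*(1/4)*(11 + 9 + 104))*24 = -135 + ((1/2)*(1/4)*124)*24 = -135 + (31/2)*24 = -135 + 372 = 237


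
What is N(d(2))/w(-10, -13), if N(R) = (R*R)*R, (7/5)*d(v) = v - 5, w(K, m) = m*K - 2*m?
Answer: -1125/17836 ≈ -0.063075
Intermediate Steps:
w(K, m) = -2*m + K*m (w(K, m) = K*m - 2*m = -2*m + K*m)
d(v) = -25/7 + 5*v/7 (d(v) = 5*(v - 5)/7 = 5*(-5 + v)/7 = -25/7 + 5*v/7)
N(R) = R³ (N(R) = R²*R = R³)
N(d(2))/w(-10, -13) = (-25/7 + (5/7)*2)³/((-13*(-2 - 10))) = (-25/7 + 10/7)³/((-13*(-12))) = (-15/7)³/156 = -3375/343*1/156 = -1125/17836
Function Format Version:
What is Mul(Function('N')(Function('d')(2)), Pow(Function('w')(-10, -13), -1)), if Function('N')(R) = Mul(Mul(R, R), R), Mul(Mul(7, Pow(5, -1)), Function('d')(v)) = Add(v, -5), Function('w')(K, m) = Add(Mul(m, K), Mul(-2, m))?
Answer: Rational(-1125, 17836) ≈ -0.063075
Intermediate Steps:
Function('w')(K, m) = Add(Mul(-2, m), Mul(K, m)) (Function('w')(K, m) = Add(Mul(K, m), Mul(-2, m)) = Add(Mul(-2, m), Mul(K, m)))
Function('d')(v) = Add(Rational(-25, 7), Mul(Rational(5, 7), v)) (Function('d')(v) = Mul(Rational(5, 7), Add(v, -5)) = Mul(Rational(5, 7), Add(-5, v)) = Add(Rational(-25, 7), Mul(Rational(5, 7), v)))
Function('N')(R) = Pow(R, 3) (Function('N')(R) = Mul(Pow(R, 2), R) = Pow(R, 3))
Mul(Function('N')(Function('d')(2)), Pow(Function('w')(-10, -13), -1)) = Mul(Pow(Add(Rational(-25, 7), Mul(Rational(5, 7), 2)), 3), Pow(Mul(-13, Add(-2, -10)), -1)) = Mul(Pow(Add(Rational(-25, 7), Rational(10, 7)), 3), Pow(Mul(-13, -12), -1)) = Mul(Pow(Rational(-15, 7), 3), Pow(156, -1)) = Mul(Rational(-3375, 343), Rational(1, 156)) = Rational(-1125, 17836)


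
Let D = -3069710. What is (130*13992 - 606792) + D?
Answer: -1857542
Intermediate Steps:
(130*13992 - 606792) + D = (130*13992 - 606792) - 3069710 = (1818960 - 606792) - 3069710 = 1212168 - 3069710 = -1857542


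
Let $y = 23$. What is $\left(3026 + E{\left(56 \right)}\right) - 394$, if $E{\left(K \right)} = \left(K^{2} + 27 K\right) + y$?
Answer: $7303$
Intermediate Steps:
$E{\left(K \right)} = 23 + K^{2} + 27 K$ ($E{\left(K \right)} = \left(K^{2} + 27 K\right) + 23 = 23 + K^{2} + 27 K$)
$\left(3026 + E{\left(56 \right)}\right) - 394 = \left(3026 + \left(23 + 56^{2} + 27 \cdot 56\right)\right) - 394 = \left(3026 + \left(23 + 3136 + 1512\right)\right) - 394 = \left(3026 + 4671\right) - 394 = 7697 - 394 = 7303$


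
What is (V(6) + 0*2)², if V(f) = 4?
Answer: 16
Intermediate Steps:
(V(6) + 0*2)² = (4 + 0*2)² = (4 + 0)² = 4² = 16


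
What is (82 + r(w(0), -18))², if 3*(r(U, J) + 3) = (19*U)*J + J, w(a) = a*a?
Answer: 5329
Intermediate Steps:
w(a) = a²
r(U, J) = -3 + J/3 + 19*J*U/3 (r(U, J) = -3 + ((19*U)*J + J)/3 = -3 + (19*J*U + J)/3 = -3 + (J + 19*J*U)/3 = -3 + (J/3 + 19*J*U/3) = -3 + J/3 + 19*J*U/3)
(82 + r(w(0), -18))² = (82 + (-3 + (⅓)*(-18) + (19/3)*(-18)*0²))² = (82 + (-3 - 6 + (19/3)*(-18)*0))² = (82 + (-3 - 6 + 0))² = (82 - 9)² = 73² = 5329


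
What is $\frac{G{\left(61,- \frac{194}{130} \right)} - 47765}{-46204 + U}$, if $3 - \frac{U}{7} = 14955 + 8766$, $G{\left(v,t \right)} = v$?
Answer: $\frac{23852}{106115} \approx 0.22478$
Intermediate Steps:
$U = -166026$ ($U = 21 - 7 \left(14955 + 8766\right) = 21 - 166047 = -166026$)
$\frac{G{\left(61,- \frac{194}{130} \right)} - 47765}{-46204 + U} = \frac{61 - 47765}{-46204 - 166026} = - \frac{47704}{-212230} = \left(-47704\right) \left(- \frac{1}{212230}\right) = \frac{23852}{106115}$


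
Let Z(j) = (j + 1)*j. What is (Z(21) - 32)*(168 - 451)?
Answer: -121690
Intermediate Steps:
Z(j) = j*(1 + j) (Z(j) = (1 + j)*j = j*(1 + j))
(Z(21) - 32)*(168 - 451) = (21*(1 + 21) - 32)*(168 - 451) = (21*22 - 32)*(-283) = (462 - 32)*(-283) = 430*(-283) = -121690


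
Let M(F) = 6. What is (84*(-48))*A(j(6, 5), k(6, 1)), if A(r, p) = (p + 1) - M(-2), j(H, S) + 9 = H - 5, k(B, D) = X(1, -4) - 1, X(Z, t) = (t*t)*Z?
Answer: -40320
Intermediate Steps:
X(Z, t) = Z*t² (X(Z, t) = t²*Z = Z*t²)
k(B, D) = 15 (k(B, D) = 1*(-4)² - 1 = 1*16 - 1 = 16 - 1 = 15)
j(H, S) = -14 + H (j(H, S) = -9 + (H - 5) = -9 + (-5 + H) = -14 + H)
A(r, p) = -5 + p (A(r, p) = (p + 1) - 1*6 = (1 + p) - 6 = -5 + p)
(84*(-48))*A(j(6, 5), k(6, 1)) = (84*(-48))*(-5 + 15) = -4032*10 = -40320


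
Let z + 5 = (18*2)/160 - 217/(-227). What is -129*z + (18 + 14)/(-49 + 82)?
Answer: 147910549/299640 ≈ 493.63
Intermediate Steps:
z = -34677/9080 (z = -5 + ((18*2)/160 - 217/(-227)) = -5 + (36*(1/160) - 217*(-1/227)) = -5 + (9/40 + 217/227) = -5 + 10723/9080 = -34677/9080 ≈ -3.8191)
-129*z + (18 + 14)/(-49 + 82) = -129*(-34677/9080) + (18 + 14)/(-49 + 82) = 4473333/9080 + 32/33 = 147910549/299640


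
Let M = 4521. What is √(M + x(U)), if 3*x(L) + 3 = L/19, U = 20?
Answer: 2*√3671655/57 ≈ 67.234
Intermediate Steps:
x(L) = -1 + L/57 (x(L) = -1 + (L/19)/3 = -1 + L/57)
√(M + x(U)) = √(4521 + (-1 + (1/57)*20)) = √(4521 + (-1 + 20/57)) = √(4521 - 37/57) = √(257660/57) = 2*√3671655/57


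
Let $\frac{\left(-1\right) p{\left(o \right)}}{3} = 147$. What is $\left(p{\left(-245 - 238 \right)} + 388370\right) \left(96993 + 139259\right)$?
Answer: $91649002108$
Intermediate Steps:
$p{\left(o \right)} = -441$ ($p{\left(o \right)} = \left(-3\right) 147 = -441$)
$\left(p{\left(-245 - 238 \right)} + 388370\right) \left(96993 + 139259\right) = \left(-441 + 388370\right) \left(96993 + 139259\right) = 387929 \cdot 236252 = 91649002108$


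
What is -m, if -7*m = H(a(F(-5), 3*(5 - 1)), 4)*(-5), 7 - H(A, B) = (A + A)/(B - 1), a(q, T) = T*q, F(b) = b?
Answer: -235/7 ≈ -33.571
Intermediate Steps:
H(A, B) = 7 - 2*A/(-1 + B) (H(A, B) = 7 - (A + A)/(B - 1) = 7 - 2*A/(-1 + B))
m = 235/7 (m = -(-7 - 2*3*(5 - 1)*(-5) + 7*4)/(-1 + 4)*(-5)/7 = -(-7 - 2*3*4*(-5) + 28)/3*(-5)/7 = -(-7 - 24*(-5) + 28)/3*(-5)/7 = -(-7 - 2*(-60) + 28)/3*(-5)/7 = -(-7 + 120 + 28)/3*(-5)/7 = -(⅓)*141*(-5)/7 = -47*(-5)/7 = -⅐*(-235) = 235/7 ≈ 33.571)
-m = -1*235/7 = -235/7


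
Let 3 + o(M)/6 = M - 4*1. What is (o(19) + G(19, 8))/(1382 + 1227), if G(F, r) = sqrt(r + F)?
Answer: 72/2609 + 3*sqrt(3)/2609 ≈ 0.029588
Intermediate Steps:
o(M) = -42 + 6*M (o(M) = -18 + 6*(M - 4*1) = -18 + 6*(M - 4) = -18 + 6*(-4 + M) = -18 + (-24 + 6*M) = -42 + 6*M)
G(F, r) = sqrt(F + r)
(o(19) + G(19, 8))/(1382 + 1227) = ((-42 + 6*19) + sqrt(19 + 8))/(1382 + 1227) = ((-42 + 114) + sqrt(27))/2609 = (72 + 3*sqrt(3))/2609 = 72/2609 + 3*sqrt(3)/2609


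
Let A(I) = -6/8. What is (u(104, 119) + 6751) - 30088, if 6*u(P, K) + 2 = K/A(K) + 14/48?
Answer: -1121459/48 ≈ -23364.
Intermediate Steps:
A(I) = -¾ (A(I) = -6*⅛ = -¾)
u(P, K) = -41/144 - 2*K/9 (u(P, K) = -⅓ + (K/(-¾) + 14/48)/6 = -⅓ + (K*(-4/3) + 14*(1/48))/6 = -⅓ + (-4*K/3 + 7/24)/6 = -⅓ + (7/24 - 4*K/3)/6 = -⅓ + (7/144 - 2*K/9) = -41/144 - 2*K/9)
(u(104, 119) + 6751) - 30088 = ((-41/144 - 2/9*119) + 6751) - 30088 = ((-41/144 - 238/9) + 6751) - 30088 = (-1283/48 + 6751) - 30088 = 322765/48 - 30088 = -1121459/48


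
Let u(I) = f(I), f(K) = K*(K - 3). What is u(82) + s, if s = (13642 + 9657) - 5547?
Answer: 24230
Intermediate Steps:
f(K) = K*(-3 + K)
u(I) = I*(-3 + I)
s = 17752 (s = 23299 - 5547 = 17752)
u(82) + s = 82*(-3 + 82) + 17752 = 82*79 + 17752 = 6478 + 17752 = 24230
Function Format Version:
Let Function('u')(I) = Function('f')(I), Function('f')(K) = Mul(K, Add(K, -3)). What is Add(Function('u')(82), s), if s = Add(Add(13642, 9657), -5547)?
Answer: 24230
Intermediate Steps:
Function('f')(K) = Mul(K, Add(-3, K))
Function('u')(I) = Mul(I, Add(-3, I))
s = 17752 (s = Add(23299, -5547) = 17752)
Add(Function('u')(82), s) = Add(Mul(82, Add(-3, 82)), 17752) = Add(Mul(82, 79), 17752) = Add(6478, 17752) = 24230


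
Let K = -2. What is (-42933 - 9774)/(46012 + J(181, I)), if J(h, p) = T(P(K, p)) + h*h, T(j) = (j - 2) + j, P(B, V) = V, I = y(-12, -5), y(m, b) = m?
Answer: -17569/26249 ≈ -0.66932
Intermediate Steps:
I = -12
T(j) = -2 + 2*j (T(j) = (-2 + j) + j = -2 + 2*j)
J(h, p) = -2 + h² + 2*p (J(h, p) = (-2 + 2*p) + h*h = (-2 + 2*p) + h² = -2 + h² + 2*p)
(-42933 - 9774)/(46012 + J(181, I)) = (-42933 - 9774)/(46012 + (-2 + 181² + 2*(-12))) = -52707/(46012 + (-2 + 32761 - 24)) = -52707/(46012 + 32735) = -52707/78747 = -52707*1/78747 = -17569/26249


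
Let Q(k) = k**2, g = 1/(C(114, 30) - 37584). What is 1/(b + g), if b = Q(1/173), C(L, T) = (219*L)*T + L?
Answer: 21294782790/741439 ≈ 28721.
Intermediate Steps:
C(L, T) = L + 219*L*T (C(L, T) = 219*L*T + L = L + 219*L*T)
g = 1/711510 (g = 1/(114*(1 + 219*30) - 37584) = 1/(114*(1 + 6570) - 37584) = 1/(114*6571 - 37584) = 1/(749094 - 37584) = 1/711510 ≈ 1.4055e-6)
b = 1/29929 (b = (1/173)**2 = 1/29929 ≈ 3.3412e-5)
1/(b + g) = 1/(1/29929 + 1/711510) = 1/(741439/21294782790) = 21294782790/741439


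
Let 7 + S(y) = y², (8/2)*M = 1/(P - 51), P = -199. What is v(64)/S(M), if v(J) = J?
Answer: -64000000/6999999 ≈ -9.1429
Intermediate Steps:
M = -1/1000 (M = 1/(4*(-199 - 51)) = (¼)/(-250) = (¼)*(-1/250) = -1/1000 ≈ -0.0010000)
S(y) = -7 + y²
v(64)/S(M) = 64/(-7 + (-1/1000)²) = 64/(-7 + 1/1000000) = 64/(-6999999/1000000) = 64*(-1000000/6999999) = -64000000/6999999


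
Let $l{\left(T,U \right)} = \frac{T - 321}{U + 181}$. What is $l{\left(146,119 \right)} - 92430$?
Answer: $- \frac{1109167}{12} \approx -92431.0$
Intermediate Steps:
$l{\left(T,U \right)} = \frac{-321 + T}{181 + U}$
$l{\left(146,119 \right)} - 92430 = \frac{-321 + 146}{181 + 119} - 92430 = \frac{1}{300} \left(-175\right) - 92430 = - \frac{7}{12} - 92430 = - \frac{1109167}{12}$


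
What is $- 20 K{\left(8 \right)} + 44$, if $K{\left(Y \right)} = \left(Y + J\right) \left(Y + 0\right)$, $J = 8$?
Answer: $-2516$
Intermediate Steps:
$K{\left(Y \right)} = Y \left(8 + Y\right)$ ($K{\left(Y \right)} = \left(Y + 8\right) \left(Y + 0\right) = \left(8 + Y\right) Y = Y \left(8 + Y\right)$)
$- 20 K{\left(8 \right)} + 44 = - 20 \cdot 8 \left(8 + 8\right) + 44 = - 20 \cdot 8 \cdot 16 + 44 = \left(-20\right) 128 + 44 = -2560 + 44 = -2516$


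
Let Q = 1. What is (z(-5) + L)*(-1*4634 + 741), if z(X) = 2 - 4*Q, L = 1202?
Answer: -4671600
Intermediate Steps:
z(X) = -2 (z(X) = 2 - 4*1 = 2 - 4 = -2)
(z(-5) + L)*(-1*4634 + 741) = (-2 + 1202)*(-1*4634 + 741) = 1200*(-4634 + 741) = 1200*(-3893) = -4671600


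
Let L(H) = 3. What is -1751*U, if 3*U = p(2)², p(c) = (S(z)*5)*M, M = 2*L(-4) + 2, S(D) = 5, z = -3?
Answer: -70040000/3 ≈ -2.3347e+7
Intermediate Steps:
M = 8 (M = 2*3 + 2 = 6 + 2 = 8)
p(c) = 200 (p(c) = (5*5)*8 = 25*8 = 200)
U = 40000/3 (U = (⅓)*200² = (⅓)*40000 = 40000/3 ≈ 13333.)
-1751*U = -1751*40000/3 = -70040000/3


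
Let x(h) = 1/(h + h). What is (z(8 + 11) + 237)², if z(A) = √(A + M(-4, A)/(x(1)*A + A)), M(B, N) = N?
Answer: (711 + √177)²/9 ≈ 58291.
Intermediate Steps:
x(h) = 1/(2*h)
z(A) = √(⅔ + A) (z(A) = √(A + A/(((½)/1)*A + A)) = √(A + A/(((½)*1)*A + A)) = √(A + A/(A/2 + A)) = √(A + A/((3*A/2))) = √(A + A*(2/(3*A))) = √(A + ⅔) = √(⅔ + A))
(z(8 + 11) + 237)² = (√(6 + 9*(8 + 11))/3 + 237)² = (√(6 + 9*19)/3 + 237)² = (√(6 + 171)/3 + 237)² = (√177/3 + 237)² = (237 + √177/3)²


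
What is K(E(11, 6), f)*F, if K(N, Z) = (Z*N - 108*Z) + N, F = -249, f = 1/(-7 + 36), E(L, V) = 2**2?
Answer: -2988/29 ≈ -103.03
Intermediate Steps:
E(L, V) = 4
f = 1/29 ≈ 0.034483
K(N, Z) = N - 108*Z + N*Z (K(N, Z) = (N*Z - 108*Z) + N = (-108*Z + N*Z) + N = N - 108*Z + N*Z)
K(E(11, 6), f)*F = (4 - 108*1/29 + 4*(1/29))*(-249) = (4 - 108/29 + 4/29)*(-249) = (12/29)*(-249) = -2988/29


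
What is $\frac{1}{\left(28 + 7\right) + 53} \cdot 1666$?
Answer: $\frac{833}{44} \approx 18.932$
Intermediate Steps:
$\frac{1}{\left(28 + 7\right) + 53} \cdot 1666 = \frac{1}{35 + 53} \cdot 1666 = \frac{1}{88} \cdot 1666 = \frac{833}{44}$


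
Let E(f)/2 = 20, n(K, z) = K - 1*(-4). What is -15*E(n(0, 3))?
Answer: -600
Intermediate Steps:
n(K, z) = 4 + K (n(K, z) = K + 4 = 4 + K)
E(f) = 40 (E(f) = 2*20 = 40)
-15*E(n(0, 3)) = -15*40 = -600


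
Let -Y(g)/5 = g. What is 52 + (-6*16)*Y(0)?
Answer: 52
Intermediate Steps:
Y(g) = -5*g
52 + (-6*16)*Y(0) = 52 + (-6*16)*(-5*0) = 52 - 96*0 = 52 + 0 = 52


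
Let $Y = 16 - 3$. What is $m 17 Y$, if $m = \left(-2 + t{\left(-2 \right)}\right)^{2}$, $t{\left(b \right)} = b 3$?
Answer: $14144$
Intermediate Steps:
$Y = 13$
$t{\left(b \right)} = 3 b$
$m = 64$ ($m = \left(-2 + 3 \left(-2\right)\right)^{2} = \left(-2 - 6\right)^{2} = \left(-8\right)^{2} = 64$)
$m 17 Y = 64 \cdot 17 \cdot 13 = 1088 \cdot 13 = 14144$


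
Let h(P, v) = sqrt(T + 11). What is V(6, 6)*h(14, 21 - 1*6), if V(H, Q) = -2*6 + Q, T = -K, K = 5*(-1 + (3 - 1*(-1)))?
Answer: -12*I ≈ -12.0*I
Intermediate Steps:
K = 15 (K = 5*(-1 + (3 + 1)) = 5*(-1 + 4) = 5*3 = 15)
T = -15 (T = -1*15 = -15)
V(H, Q) = -12 + Q
h(P, v) = 2*I (h(P, v) = sqrt(-15 + 11) = sqrt(-4) = 2*I)
V(6, 6)*h(14, 21 - 1*6) = (-12 + 6)*(2*I) = -12*I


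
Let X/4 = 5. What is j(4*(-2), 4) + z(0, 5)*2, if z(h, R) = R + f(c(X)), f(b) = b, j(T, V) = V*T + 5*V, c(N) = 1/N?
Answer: -19/10 ≈ -1.9000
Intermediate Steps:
X = 20 (X = 4*5 = 20)
j(T, V) = 5*V + T*V (j(T, V) = T*V + 5*V = 5*V + T*V)
z(h, R) = 1/20 + R (z(h, R) = R + 1/20 = 1/20 + R)
j(4*(-2), 4) + z(0, 5)*2 = 4*(5 + 4*(-2)) + (1/20 + 5)*2 = 4*(5 - 8) + (101/20)*2 = 4*(-3) + 101/10 = -12 + 101/10 = -19/10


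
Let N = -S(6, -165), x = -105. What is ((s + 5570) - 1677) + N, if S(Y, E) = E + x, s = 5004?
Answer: 9167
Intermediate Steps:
S(Y, E) = -105 + E (S(Y, E) = E - 105 = -105 + E)
N = 270 (N = -(-105 - 165) = -1*(-270) = 270)
((s + 5570) - 1677) + N = ((5004 + 5570) - 1677) + 270 = (10574 - 1677) + 270 = 8897 + 270 = 9167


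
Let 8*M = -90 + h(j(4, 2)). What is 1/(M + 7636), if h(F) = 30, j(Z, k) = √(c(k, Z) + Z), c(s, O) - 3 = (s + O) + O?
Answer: 2/15257 ≈ 0.00013109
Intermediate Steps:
c(s, O) = 3 + s + 2*O (c(s, O) = 3 + ((s + O) + O) = 3 + ((O + s) + O) = 3 + (s + 2*O) = 3 + s + 2*O)
j(Z, k) = √(3 + k + 3*Z) (j(Z, k) = √((3 + k + 2*Z) + Z) = √(3 + k + 3*Z))
M = -15/2 (M = (-90 + 30)/8 = (⅛)*(-60) = -15/2 ≈ -7.5000)
1/(M + 7636) = 1/(-15/2 + 7636) = 1/(15257/2) = 2/15257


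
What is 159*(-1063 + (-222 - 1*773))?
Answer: -327222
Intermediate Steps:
159*(-1063 + (-222 - 1*773)) = 159*(-1063 + (-222 - 773)) = 159*(-1063 - 995) = 159*(-2058) = -327222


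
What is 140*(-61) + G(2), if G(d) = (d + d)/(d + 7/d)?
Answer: -93932/11 ≈ -8539.3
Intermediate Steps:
G(d) = 2*d/(d + 7/d) (G(d) = (2*d)/(d + 7/d) = 2*d/(d + 7/d))
140*(-61) + G(2) = 140*(-61) + 2*2**2/(7 + 2**2) = -8540 + 2*4/(7 + 4) = -8540 + 2*4/11 = -8540 + 2*4*(1/11) = -8540 + 8/11 = -93932/11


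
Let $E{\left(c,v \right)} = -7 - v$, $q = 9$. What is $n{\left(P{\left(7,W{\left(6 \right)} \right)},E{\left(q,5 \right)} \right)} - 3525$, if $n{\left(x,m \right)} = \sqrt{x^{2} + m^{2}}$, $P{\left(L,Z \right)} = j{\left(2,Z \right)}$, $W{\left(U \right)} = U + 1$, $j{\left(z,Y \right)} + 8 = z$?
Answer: $-3525 + 6 \sqrt{5} \approx -3511.6$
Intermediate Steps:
$j{\left(z,Y \right)} = -8 + z$
$W{\left(U \right)} = 1 + U$
$P{\left(L,Z \right)} = -6$ ($P{\left(L,Z \right)} = -8 + 2 = -6$)
$n{\left(x,m \right)} = \sqrt{m^{2} + x^{2}}$
$n{\left(P{\left(7,W{\left(6 \right)} \right)},E{\left(q,5 \right)} \right)} - 3525 = \sqrt{\left(-7 - 5\right)^{2} + \left(-6\right)^{2}} - 3525 = \sqrt{\left(-7 - 5\right)^{2} + 36} - 3525 = \sqrt{\left(-12\right)^{2} + 36} - 3525 = \sqrt{144 + 36} - 3525 = \sqrt{180} - 3525 = 6 \sqrt{5} - 3525 = -3525 + 6 \sqrt{5}$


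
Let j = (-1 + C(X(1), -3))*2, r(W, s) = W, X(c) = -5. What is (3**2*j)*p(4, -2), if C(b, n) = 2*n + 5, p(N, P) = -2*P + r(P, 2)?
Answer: -72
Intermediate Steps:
p(N, P) = -P (p(N, P) = -2*P + P = -P)
C(b, n) = 5 + 2*n
j = -4 (j = (-1 + (5 + 2*(-3)))*2 = (-1 + (5 - 6))*2 = (-1 - 1)*2 = -2*2 = -4)
(3**2*j)*p(4, -2) = (3**2*(-4))*(-1*(-2)) = (9*(-4))*2 = -36*2 = -72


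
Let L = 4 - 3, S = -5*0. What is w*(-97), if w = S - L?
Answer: 97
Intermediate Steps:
S = 0
L = 1
w = -1 (w = 0 - 1*1 = 0 - 1 = -1)
w*(-97) = -1*(-97) = 97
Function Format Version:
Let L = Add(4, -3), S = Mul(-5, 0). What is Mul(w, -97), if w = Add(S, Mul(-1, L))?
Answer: 97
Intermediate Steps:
S = 0
L = 1
w = -1 (w = Add(0, Mul(-1, 1)) = Add(0, -1) = -1)
Mul(w, -97) = Mul(-1, -97) = 97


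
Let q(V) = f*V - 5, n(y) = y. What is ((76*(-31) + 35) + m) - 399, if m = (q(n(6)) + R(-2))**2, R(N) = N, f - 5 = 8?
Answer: 2321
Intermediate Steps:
f = 13 (f = 5 + 8 = 13)
q(V) = -5 + 13*V (q(V) = 13*V - 5 = -5 + 13*V)
m = 5041 (m = ((-5 + 13*6) - 2)**2 = ((-5 + 78) - 2)**2 = (73 - 2)**2 = 71**2 = 5041)
((76*(-31) + 35) + m) - 399 = ((76*(-31) + 35) + 5041) - 399 = ((-2356 + 35) + 5041) - 399 = (-2321 + 5041) - 399 = 2720 - 399 = 2321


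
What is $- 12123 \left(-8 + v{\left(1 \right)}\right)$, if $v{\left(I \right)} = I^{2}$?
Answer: $84861$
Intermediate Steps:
$- 12123 \left(-8 + v{\left(1 \right)}\right) = - 12123 \left(-8 + 1^{2}\right) = - 12123 \left(-8 + 1\right) = \left(-12123\right) \left(-7\right) = 84861$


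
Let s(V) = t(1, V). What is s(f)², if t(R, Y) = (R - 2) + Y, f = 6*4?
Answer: 529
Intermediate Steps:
f = 24
t(R, Y) = -2 + R + Y (t(R, Y) = (-2 + R) + Y = -2 + R + Y)
s(V) = -1 + V (s(V) = -2 + 1 + V = -1 + V)
s(f)² = (-1 + 24)² = 23² = 529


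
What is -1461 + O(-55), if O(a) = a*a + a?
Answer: 1509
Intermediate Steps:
O(a) = a + a² (O(a) = a² + a = a + a²)
-1461 + O(-55) = -1461 - 55*(1 - 55) = -1461 - 55*(-54) = -1461 + 2970 = 1509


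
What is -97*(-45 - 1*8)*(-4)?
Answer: -20564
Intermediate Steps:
-97*(-45 - 1*8)*(-4) = -97*(-45 - 8)*(-4) = -97*(-53)*(-4) = 5141*(-4) = -20564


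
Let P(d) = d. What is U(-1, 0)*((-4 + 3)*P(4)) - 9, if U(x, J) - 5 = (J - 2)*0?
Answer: -29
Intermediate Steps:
U(x, J) = 5 (U(x, J) = 5 + (J - 2)*0 = 5 + (-2 + J)*0 = 5 + 0 = 5)
U(-1, 0)*((-4 + 3)*P(4)) - 9 = 5*((-4 + 3)*4) - 9 = 5*(-1*4) - 9 = 5*(-4) - 9 = -20 - 9 = -29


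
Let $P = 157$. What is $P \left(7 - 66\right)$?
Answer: $-9263$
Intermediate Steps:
$P \left(7 - 66\right) = 157 \left(7 - 66\right) = 157 \left(-59\right) = -9263$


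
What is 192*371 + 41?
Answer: 71273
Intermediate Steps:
192*371 + 41 = 71232 + 41 = 71273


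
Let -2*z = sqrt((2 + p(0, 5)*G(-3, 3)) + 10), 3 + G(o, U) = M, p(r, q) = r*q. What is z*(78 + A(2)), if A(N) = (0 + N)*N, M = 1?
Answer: -82*sqrt(3) ≈ -142.03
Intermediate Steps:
p(r, q) = q*r
G(o, U) = -2 (G(o, U) = -3 + 1 = -2)
z = -sqrt(3) (z = -sqrt((2 + (5*0)*(-2)) + 10)/2 = -sqrt((2 + 0*(-2)) + 10)/2 = -sqrt((2 + 0) + 10)/2 = -sqrt(2 + 10)/2 = -sqrt(3) ≈ -1.7320)
A(N) = N**2 (A(N) = N*N = N**2)
z*(78 + A(2)) = (-sqrt(3))*(78 + 2**2) = (-sqrt(3))*(78 + 4) = -sqrt(3)*82 = -82*sqrt(3)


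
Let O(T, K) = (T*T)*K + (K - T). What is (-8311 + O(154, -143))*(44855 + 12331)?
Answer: -194432171256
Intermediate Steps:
O(T, K) = K - T + K*T² (O(T, K) = T²*K + (K - T) = K*T² + (K - T) = K - T + K*T²)
(-8311 + O(154, -143))*(44855 + 12331) = (-8311 + (-143 - 1*154 - 143*154²))*(44855 + 12331) = (-8311 + (-143 - 154 - 143*23716))*57186 = (-8311 + (-143 - 154 - 3391388))*57186 = (-8311 - 3391685)*57186 = -3399996*57186 = -194432171256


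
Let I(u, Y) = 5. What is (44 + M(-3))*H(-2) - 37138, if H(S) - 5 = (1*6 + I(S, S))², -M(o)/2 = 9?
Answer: -33862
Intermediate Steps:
M(o) = -18 (M(o) = -2*9 = -18)
H(S) = 126 (H(S) = 5 + (1*6 + 5)² = 5 + (6 + 5)² = 5 + 11² = 5 + 121 = 126)
(44 + M(-3))*H(-2) - 37138 = (44 - 18)*126 - 37138 = 26*126 - 37138 = 3276 - 37138 = -33862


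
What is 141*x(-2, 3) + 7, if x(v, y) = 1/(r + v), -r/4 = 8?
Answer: 97/34 ≈ 2.8529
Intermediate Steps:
r = -32 (r = -4*8 = -32)
x(v, y) = 1/(-32 + v)
141*x(-2, 3) + 7 = 141/(-32 - 2) + 7 = 141/(-34) + 7 = 141*(-1/34) + 7 = -141/34 + 7 = 97/34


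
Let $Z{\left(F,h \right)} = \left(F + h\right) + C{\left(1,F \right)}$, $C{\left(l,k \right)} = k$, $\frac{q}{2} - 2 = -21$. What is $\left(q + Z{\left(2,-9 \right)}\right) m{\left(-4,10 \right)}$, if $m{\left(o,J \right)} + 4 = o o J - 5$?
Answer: $-6493$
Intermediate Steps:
$q = -38$ ($q = 4 + 2 \left(-21\right) = 4 - 42 = -38$)
$Z{\left(F,h \right)} = h + 2 F$ ($Z{\left(F,h \right)} = \left(F + h\right) + F = h + 2 F$)
$m{\left(o,J \right)} = -9 + J o^{2}$ ($m{\left(o,J \right)} = -4 + \left(o o J - 5\right) = -4 + \left(o^{2} J - 5\right) = -4 + \left(J o^{2} - 5\right) = -4 + \left(-5 + J o^{2}\right) = -9 + J o^{2}$)
$\left(q + Z{\left(2,-9 \right)}\right) m{\left(-4,10 \right)} = \left(-38 + \left(-9 + 2 \cdot 2\right)\right) \left(-9 + 10 \left(-4\right)^{2}\right) = \left(-38 + \left(-9 + 4\right)\right) \left(-9 + 10 \cdot 16\right) = \left(-38 - 5\right) \left(-9 + 160\right) = \left(-43\right) 151 = -6493$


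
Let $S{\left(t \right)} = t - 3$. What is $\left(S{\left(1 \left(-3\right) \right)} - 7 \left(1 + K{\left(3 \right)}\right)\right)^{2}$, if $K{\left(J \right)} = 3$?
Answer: $1156$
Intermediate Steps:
$S{\left(t \right)} = -3 + t$ ($S{\left(t \right)} = t - 3 = -3 + t$)
$\left(S{\left(1 \left(-3\right) \right)} - 7 \left(1 + K{\left(3 \right)}\right)\right)^{2} = \left(\left(-3 + 1 \left(-3\right)\right) - 7 \left(1 + 3\right)\right)^{2} = \left(\left(-3 - 3\right) - 28\right)^{2} = \left(-6 - 28\right)^{2} = \left(-34\right)^{2} = 1156$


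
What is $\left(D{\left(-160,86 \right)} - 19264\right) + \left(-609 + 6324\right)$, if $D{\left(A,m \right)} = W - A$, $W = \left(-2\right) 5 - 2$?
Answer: $-13401$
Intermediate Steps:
$W = -12$ ($W = -10 - 2 = -12$)
$D{\left(A,m \right)} = -12 - A$
$\left(D{\left(-160,86 \right)} - 19264\right) + \left(-609 + 6324\right) = \left(\left(-12 - -160\right) - 19264\right) + \left(-609 + 6324\right) = \left(\left(-12 + 160\right) - 19264\right) + 5715 = \left(148 - 19264\right) + 5715 = -19116 + 5715 = -13401$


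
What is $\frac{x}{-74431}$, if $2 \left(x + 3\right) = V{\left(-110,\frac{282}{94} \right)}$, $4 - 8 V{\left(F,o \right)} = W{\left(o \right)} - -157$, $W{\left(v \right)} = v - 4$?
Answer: $\frac{25}{148862} \approx 0.00016794$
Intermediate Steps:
$W{\left(v \right)} = -4 + v$ ($W{\left(v \right)} = v - 4 = -4 + v$)
$V{\left(F,o \right)} = - \frac{149}{8} - \frac{o}{8}$ ($V{\left(F,o \right)} = \frac{1}{2} - \frac{\left(-4 + o\right) - -157}{8} = \frac{1}{2} - \frac{\left(-4 + o\right) + 157}{8} = \frac{1}{2} - \frac{153 + o}{8} = \frac{1}{2} - \left(\frac{153}{8} + \frac{o}{8}\right) = - \frac{149}{8} - \frac{o}{8}$)
$x = - \frac{25}{2}$ ($x = -3 + \frac{- \frac{149}{8} - \frac{282 \cdot \frac{1}{94}}{8}}{2} = -3 + \frac{- \frac{149}{8} - \frac{3}{8}}{2} = -3 + \frac{1}{2} \left(-19\right) = -3 - \frac{19}{2} = - \frac{25}{2} \approx -12.5$)
$\frac{x}{-74431} = - \frac{25}{2 \left(-74431\right)} = \left(- \frac{25}{2}\right) \left(- \frac{1}{74431}\right) = \frac{25}{148862}$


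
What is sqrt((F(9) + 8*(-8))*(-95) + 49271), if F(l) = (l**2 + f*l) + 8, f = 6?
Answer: sqrt(41766) ≈ 204.37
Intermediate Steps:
F(l) = 8 + l**2 + 6*l (F(l) = (l**2 + 6*l) + 8 = 8 + l**2 + 6*l)
sqrt((F(9) + 8*(-8))*(-95) + 49271) = sqrt(((8 + 9**2 + 6*9) + 8*(-8))*(-95) + 49271) = sqrt(((8 + 81 + 54) - 64)*(-95) + 49271) = sqrt((143 - 64)*(-95) + 49271) = sqrt(79*(-95) + 49271) = sqrt(-7505 + 49271) = sqrt(41766)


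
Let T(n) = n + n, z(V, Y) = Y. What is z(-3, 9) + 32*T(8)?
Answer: 521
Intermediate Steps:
T(n) = 2*n
z(-3, 9) + 32*T(8) = 9 + 32*(2*8) = 9 + 32*16 = 9 + 512 = 521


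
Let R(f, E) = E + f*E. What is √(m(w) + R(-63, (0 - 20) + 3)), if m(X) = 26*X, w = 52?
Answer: √2406 ≈ 49.051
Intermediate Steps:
R(f, E) = E + E*f
√(m(w) + R(-63, (0 - 20) + 3)) = √(26*52 + ((0 - 20) + 3)*(1 - 63)) = √(1352 + (-20 + 3)*(-62)) = √(1352 - 17*(-62)) = √(1352 + 1054) = √2406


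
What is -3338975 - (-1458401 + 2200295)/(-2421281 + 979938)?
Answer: -4812607501531/1441343 ≈ -3.3390e+6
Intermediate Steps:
-3338975 - (-1458401 + 2200295)/(-2421281 + 979938) = -3338975 - 741894/(-1441343) = -3338975 - 741894*(-1)/1441343 = -3338975 - 1*(-741894/1441343) = -3338975 + 741894/1441343 = -4812607501531/1441343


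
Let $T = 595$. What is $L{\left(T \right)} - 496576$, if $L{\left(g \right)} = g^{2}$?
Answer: $-142551$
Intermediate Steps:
$L{\left(T \right)} - 496576 = 595^{2} - 496576 = 354025 - 496576 = -142551$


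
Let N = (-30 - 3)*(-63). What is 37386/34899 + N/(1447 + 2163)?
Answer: 69172827/41995130 ≈ 1.6472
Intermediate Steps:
N = 2079 (N = -33*(-63) = 2079)
37386/34899 + N/(1447 + 2163) = 37386/34899 + 2079/(1447 + 2163) = 37386*(1/34899) + 2079/3610 = 12462/11633 + 2079*(1/3610) = 12462/11633 + 2079/3610 = 69172827/41995130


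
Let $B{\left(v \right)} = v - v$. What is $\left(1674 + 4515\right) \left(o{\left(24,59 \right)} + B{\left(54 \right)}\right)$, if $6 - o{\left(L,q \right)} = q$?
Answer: $-328017$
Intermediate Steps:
$o{\left(L,q \right)} = 6 - q$
$B{\left(v \right)} = 0$
$\left(1674 + 4515\right) \left(o{\left(24,59 \right)} + B{\left(54 \right)}\right) = \left(1674 + 4515\right) \left(\left(6 - 59\right) + 0\right) = 6189 \left(\left(6 - 59\right) + 0\right) = 6189 \left(-53 + 0\right) = 6189 \left(-53\right) = -328017$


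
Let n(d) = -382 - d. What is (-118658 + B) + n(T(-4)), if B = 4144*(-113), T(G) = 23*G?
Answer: -587220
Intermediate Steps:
B = -468272
(-118658 + B) + n(T(-4)) = (-118658 - 468272) + (-382 - 23*(-4)) = -586930 + (-382 - 1*(-92)) = -586930 + (-382 + 92) = -586930 - 290 = -587220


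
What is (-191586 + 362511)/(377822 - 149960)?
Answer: 56975/75954 ≈ 0.75012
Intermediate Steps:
(-191586 + 362511)/(377822 - 149960) = 170925/227862 = 170925*(1/227862) = 56975/75954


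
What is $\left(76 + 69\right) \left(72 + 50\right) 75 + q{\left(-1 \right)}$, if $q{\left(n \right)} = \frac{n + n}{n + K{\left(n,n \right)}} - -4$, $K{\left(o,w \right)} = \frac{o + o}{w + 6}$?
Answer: $\frac{9287288}{7} \approx 1.3268 \cdot 10^{6}$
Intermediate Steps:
$K{\left(o,w \right)} = \frac{2 o}{6 + w}$
$q{\left(n \right)} = 4 + \frac{2 n}{n + \frac{2 n}{6 + n}}$ ($q{\left(n \right)} = \frac{n + n}{n + \frac{2 n}{6 + n}} - -4 = \frac{2 n}{n + \frac{2 n}{6 + n}} + 4 = 4 + \frac{2 n}{n + \frac{2 n}{6 + n}}$)
$\left(76 + 69\right) \left(72 + 50\right) 75 + q{\left(-1 \right)} = \left(76 + 69\right) \left(72 + 50\right) 75 + \frac{2 \left(22 + 3 \left(-1\right)\right)}{8 - 1} = 145 \cdot 122 \cdot 75 + \frac{2 \left(22 - 3\right)}{7} = 17690 \cdot 75 + 2 \cdot \frac{1}{7} \cdot 19 = 1326750 + \frac{38}{7} = \frac{9287288}{7}$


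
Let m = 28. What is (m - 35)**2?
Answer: 49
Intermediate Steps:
(m - 35)**2 = (28 - 35)**2 = (-7)**2 = 49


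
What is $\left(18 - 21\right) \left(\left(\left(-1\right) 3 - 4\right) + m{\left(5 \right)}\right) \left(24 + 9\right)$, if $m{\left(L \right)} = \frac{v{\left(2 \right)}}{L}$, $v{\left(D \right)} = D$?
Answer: $\frac{3267}{5} \approx 653.4$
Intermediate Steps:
$m{\left(L \right)} = \frac{2}{L}$
$\left(18 - 21\right) \left(\left(\left(-1\right) 3 - 4\right) + m{\left(5 \right)}\right) \left(24 + 9\right) = \left(18 - 21\right) \left(\left(\left(-1\right) 3 - 4\right) + \frac{2}{5}\right) \left(24 + 9\right) = - 3 \left(\left(-3 - 4\right) + 2 \cdot \frac{1}{5}\right) 33 = - 3 \left(-7 + \frac{2}{5}\right) 33 = - 3 \left(\left(- \frac{33}{5}\right) 33\right) = \left(-3\right) \left(- \frac{1089}{5}\right) = \frac{3267}{5}$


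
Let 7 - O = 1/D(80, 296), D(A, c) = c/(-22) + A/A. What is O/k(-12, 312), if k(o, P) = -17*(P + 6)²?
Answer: -485/117758898 ≈ -4.1186e-6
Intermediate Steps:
D(A, c) = 1 - c/22 (D(A, c) = c*(-1/22) + 1 = -c/22 + 1 = 1 - c/22)
O = 970/137 (O = 7 - 1/(1 - 1/22*296) = 7 - 1/(1 - 148/11) = 7 - 1/(-137/11) = 7 - 1*(-11/137) = 7 + 11/137 = 970/137 ≈ 7.0803)
k(o, P) = -17*(6 + P)²
O/k(-12, 312) = 970/(137*((-17*(6 + 312)²))) = 970/(137*((-17*318²))) = 970/(137*((-17*101124))) = (970/137)/(-1719108) = (970/137)*(-1/1719108) = -485/117758898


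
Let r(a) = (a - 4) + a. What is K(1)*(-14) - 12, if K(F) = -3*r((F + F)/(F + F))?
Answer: -96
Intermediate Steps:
r(a) = -4 + 2*a (r(a) = (-4 + a) + a = -4 + 2*a)
K(F) = 6 (K(F) = -3*(-4 + 2*((F + F)/(F + F))) = -3*(-4 + 2*((2*F)/((2*F)))) = -3*(-4 + 2*((2*F)*(1/(2*F)))) = -3*(-4 + 2*1) = -3*(-4 + 2) = -3*(-2) = 6)
K(1)*(-14) - 12 = 6*(-14) - 12 = -84 - 12 = -96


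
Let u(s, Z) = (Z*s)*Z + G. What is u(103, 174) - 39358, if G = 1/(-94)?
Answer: 289432579/94 ≈ 3.0791e+6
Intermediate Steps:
G = -1/94 ≈ -0.010638
u(s, Z) = -1/94 + s*Z² (u(s, Z) = (Z*s)*Z - 1/94 = s*Z² - 1/94 = -1/94 + s*Z²)
u(103, 174) - 39358 = (-1/94 + 103*174²) - 39358 = (-1/94 + 103*30276) - 39358 = (-1/94 + 3118428) - 39358 = 293132231/94 - 39358 = 289432579/94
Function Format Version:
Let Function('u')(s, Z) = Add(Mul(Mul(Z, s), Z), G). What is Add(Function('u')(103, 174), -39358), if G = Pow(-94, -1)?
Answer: Rational(289432579, 94) ≈ 3.0791e+6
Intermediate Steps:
G = Rational(-1, 94) ≈ -0.010638
Function('u')(s, Z) = Add(Rational(-1, 94), Mul(s, Pow(Z, 2))) (Function('u')(s, Z) = Add(Mul(Mul(Z, s), Z), Rational(-1, 94)) = Add(Mul(s, Pow(Z, 2)), Rational(-1, 94)) = Add(Rational(-1, 94), Mul(s, Pow(Z, 2))))
Add(Function('u')(103, 174), -39358) = Add(Add(Rational(-1, 94), Mul(103, Pow(174, 2))), -39358) = Add(Add(Rational(-1, 94), Mul(103, 30276)), -39358) = Add(Add(Rational(-1, 94), 3118428), -39358) = Add(Rational(293132231, 94), -39358) = Rational(289432579, 94)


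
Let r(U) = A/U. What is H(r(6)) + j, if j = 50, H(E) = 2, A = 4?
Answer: 52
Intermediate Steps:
r(U) = 4/U
H(r(6)) + j = 2 + 50 = 52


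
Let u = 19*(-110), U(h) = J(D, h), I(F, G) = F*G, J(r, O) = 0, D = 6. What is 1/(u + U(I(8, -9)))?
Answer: -1/2090 ≈ -0.00047847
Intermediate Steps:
U(h) = 0
u = -2090
1/(u + U(I(8, -9))) = 1/(-2090 + 0) = 1/(-2090) = -1/2090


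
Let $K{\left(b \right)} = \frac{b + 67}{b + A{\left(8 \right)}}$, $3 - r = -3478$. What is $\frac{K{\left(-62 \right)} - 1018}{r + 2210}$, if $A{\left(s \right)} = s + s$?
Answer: $- \frac{15611}{87262} \approx -0.1789$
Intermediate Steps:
$A{\left(s \right)} = 2 s$
$r = 3481$ ($r = 3 - -3478 = 3 + 3478 = 3481$)
$K{\left(b \right)} = \frac{67 + b}{16 + b}$ ($K{\left(b \right)} = \frac{b + 67}{b + 2 \cdot 8} = \frac{67 + b}{b + 16} = \frac{67 + b}{16 + b}$)
$\frac{K{\left(-62 \right)} - 1018}{r + 2210} = \frac{\frac{67 - 62}{16 - 62} - 1018}{3481 + 2210} = \frac{\frac{1}{-46} \cdot 5 - 1018}{5691} = \left(\left(- \frac{1}{46}\right) 5 - 1018\right) \frac{1}{5691} = \left(- \frac{5}{46} - 1018\right) \frac{1}{5691} = \left(- \frac{46833}{46}\right) \frac{1}{5691} = - \frac{15611}{87262}$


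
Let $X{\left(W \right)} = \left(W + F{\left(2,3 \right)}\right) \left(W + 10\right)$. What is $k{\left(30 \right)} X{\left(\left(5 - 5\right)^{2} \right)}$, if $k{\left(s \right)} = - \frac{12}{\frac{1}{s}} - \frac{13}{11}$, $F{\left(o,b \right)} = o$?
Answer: $- \frac{79460}{11} \approx -7223.6$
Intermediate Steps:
$X{\left(W \right)} = \left(2 + W\right) \left(10 + W\right)$ ($X{\left(W \right)} = \left(W + 2\right) \left(W + 10\right) = \left(2 + W\right) \left(10 + W\right)$)
$k{\left(s \right)} = - \frac{13}{11} - 12 s$ ($k{\left(s \right)} = - 12 s - \frac{13}{11} = - \frac{13}{11} - 12 s$)
$k{\left(30 \right)} X{\left(\left(5 - 5\right)^{2} \right)} = \left(- \frac{13}{11} - 360\right) \left(20 + \left(\left(5 - 5\right)^{2}\right)^{2} + 12 \left(5 - 5\right)^{2}\right) = \left(- \frac{13}{11} - 360\right) \left(20 + \left(0^{2}\right)^{2} + 12 \cdot 0^{2}\right) = - \frac{3973 \left(20 + 0^{2} + 12 \cdot 0\right)}{11} = - \frac{3973 \left(20 + 0 + 0\right)}{11} = \left(- \frac{3973}{11}\right) 20 = - \frac{79460}{11}$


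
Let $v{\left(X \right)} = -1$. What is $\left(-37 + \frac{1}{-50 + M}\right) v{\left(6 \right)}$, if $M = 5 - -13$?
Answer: $\frac{1185}{32} \approx 37.031$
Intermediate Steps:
$M = 18$ ($M = 5 + 13 = 18$)
$\left(-37 + \frac{1}{-50 + M}\right) v{\left(6 \right)} = \left(-37 + \frac{1}{-50 + 18}\right) \left(-1\right) = \left(-37 + \frac{1}{-32}\right) \left(-1\right) = \left(-37 - \frac{1}{32}\right) \left(-1\right) = \left(- \frac{1185}{32}\right) \left(-1\right) = \frac{1185}{32}$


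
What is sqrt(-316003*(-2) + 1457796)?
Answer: sqrt(2089802) ≈ 1445.6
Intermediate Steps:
sqrt(-316003*(-2) + 1457796) = sqrt(632006 + 1457796) = sqrt(2089802)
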